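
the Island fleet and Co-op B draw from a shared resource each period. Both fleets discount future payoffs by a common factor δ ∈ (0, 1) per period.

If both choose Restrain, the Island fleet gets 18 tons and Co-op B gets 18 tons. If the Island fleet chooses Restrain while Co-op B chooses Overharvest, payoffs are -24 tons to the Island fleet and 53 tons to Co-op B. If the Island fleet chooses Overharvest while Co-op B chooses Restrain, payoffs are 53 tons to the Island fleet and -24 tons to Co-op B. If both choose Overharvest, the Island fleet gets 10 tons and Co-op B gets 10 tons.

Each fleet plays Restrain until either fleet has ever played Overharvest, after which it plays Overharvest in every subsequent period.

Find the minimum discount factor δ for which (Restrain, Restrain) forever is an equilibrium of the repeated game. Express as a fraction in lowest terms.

35/43

18/(1−δ) ≥ 53 + 10δ/(1−δ)
18 ≥ 53 − 43δ
δ ≥ 35/43.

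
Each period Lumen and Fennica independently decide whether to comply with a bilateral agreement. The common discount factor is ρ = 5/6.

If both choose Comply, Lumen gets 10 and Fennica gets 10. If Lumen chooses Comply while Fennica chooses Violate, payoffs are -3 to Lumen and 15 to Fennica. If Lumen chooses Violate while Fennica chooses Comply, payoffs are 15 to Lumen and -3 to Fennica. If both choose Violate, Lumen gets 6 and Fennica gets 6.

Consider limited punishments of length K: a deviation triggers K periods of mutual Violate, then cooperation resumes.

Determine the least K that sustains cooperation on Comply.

2

Need Σ_{k=1}^{K} ρ^k ≥ (15−10)/(10−6) = 1.2500 at ρ = 5/6.
At K = 1 the sum is 0.8333 < 1.2500; at K = 2 it is 1.5278 ≥ 1.2500.
So the minimum punishment length is K = 2.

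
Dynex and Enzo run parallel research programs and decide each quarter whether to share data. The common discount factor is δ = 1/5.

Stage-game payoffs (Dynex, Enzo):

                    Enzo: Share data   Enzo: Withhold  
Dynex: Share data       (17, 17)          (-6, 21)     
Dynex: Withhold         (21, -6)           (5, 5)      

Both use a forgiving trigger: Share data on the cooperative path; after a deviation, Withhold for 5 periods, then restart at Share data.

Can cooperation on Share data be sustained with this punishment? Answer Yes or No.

IC: δ+…+δ^5 ≥ (21−17)/(17−5) = 1/3.
At δ = 1/5: partial sum = 0.2499 < 0.3333. Cooperation not sustainable.

No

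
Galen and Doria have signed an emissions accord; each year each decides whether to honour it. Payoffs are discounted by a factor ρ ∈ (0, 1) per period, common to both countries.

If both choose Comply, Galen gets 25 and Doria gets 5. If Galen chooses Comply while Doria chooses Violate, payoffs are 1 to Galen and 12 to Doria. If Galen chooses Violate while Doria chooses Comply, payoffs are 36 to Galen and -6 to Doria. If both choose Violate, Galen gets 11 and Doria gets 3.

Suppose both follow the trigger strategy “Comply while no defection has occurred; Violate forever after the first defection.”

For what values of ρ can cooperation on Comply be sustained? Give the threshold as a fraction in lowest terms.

Galen: cooperation gives 25 each period; deviation gives 36 once then 11 forever.
  25/(1−ρ) ≥ 36 + 11ρ/(1−ρ) ⇒ ρ ≥ 11/25.
Doria: cooperation gives 5 each period; deviation gives 12 once then 3 forever.
  ρ ≥ 7/9.
Both must hold, so the binding constraint is Doria's: ρ ≥ 7/9.

7/9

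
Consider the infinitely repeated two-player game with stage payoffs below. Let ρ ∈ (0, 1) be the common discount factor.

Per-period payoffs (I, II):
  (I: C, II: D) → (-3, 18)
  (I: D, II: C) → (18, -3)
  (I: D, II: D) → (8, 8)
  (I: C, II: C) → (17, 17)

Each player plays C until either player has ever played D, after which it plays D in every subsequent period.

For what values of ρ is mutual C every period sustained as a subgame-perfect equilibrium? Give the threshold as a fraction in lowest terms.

17/(1−ρ) ≥ 18 + 8ρ/(1−ρ)
17 ≥ 18 − 10ρ
ρ ≥ 1/10.

1/10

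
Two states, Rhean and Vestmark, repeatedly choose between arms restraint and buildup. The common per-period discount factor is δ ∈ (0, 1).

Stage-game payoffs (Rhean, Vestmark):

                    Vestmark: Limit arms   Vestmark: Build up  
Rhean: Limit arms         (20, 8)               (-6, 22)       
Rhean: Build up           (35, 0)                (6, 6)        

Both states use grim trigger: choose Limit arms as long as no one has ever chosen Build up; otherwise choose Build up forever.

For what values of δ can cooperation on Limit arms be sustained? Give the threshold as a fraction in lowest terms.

For Rhean: deviation gain 35−20 = 15, per-period punishment loss 20−6 = 14. IC gives δ ≥ 15/29.
For Vestmark: gain 14, loss 2 per period, so δ ≥ 14/16 = 7/8.
The tighter constraint is Vestmark's, so cooperation needs δ ≥ 7/8.

7/8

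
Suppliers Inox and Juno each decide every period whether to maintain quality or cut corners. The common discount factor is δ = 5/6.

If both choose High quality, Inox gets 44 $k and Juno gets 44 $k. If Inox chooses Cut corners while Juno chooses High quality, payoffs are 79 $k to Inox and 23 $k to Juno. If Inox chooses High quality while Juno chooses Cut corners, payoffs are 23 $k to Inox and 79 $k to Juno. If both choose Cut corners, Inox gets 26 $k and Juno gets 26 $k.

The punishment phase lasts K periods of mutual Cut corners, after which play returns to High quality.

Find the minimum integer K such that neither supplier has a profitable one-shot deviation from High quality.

Need Σ_{k=1}^{K} δ^k ≥ (79−44)/(44−26) = 1.9444 at δ = 5/6.
At K = 2 the sum is 1.5278 < 1.9444; at K = 3 it is 2.1065 ≥ 1.9444.
So the minimum punishment length is K = 3.

3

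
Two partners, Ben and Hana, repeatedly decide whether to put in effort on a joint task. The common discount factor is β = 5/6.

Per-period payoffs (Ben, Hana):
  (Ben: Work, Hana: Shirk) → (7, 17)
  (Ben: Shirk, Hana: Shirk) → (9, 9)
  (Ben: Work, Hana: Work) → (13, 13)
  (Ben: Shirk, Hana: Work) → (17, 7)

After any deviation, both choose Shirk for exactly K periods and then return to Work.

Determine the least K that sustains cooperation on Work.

2

No profitable deviation requires (13−9)(β+…+β^K) ≥ 17−13, i.e. β+…+β^K ≥ 1 ≈ 1.0000.
With β = 5/6, the partial sums are K=1: 0.8333, K=2: 1.5278.
K = 2 is the first length at which the sum reaches 1.0000.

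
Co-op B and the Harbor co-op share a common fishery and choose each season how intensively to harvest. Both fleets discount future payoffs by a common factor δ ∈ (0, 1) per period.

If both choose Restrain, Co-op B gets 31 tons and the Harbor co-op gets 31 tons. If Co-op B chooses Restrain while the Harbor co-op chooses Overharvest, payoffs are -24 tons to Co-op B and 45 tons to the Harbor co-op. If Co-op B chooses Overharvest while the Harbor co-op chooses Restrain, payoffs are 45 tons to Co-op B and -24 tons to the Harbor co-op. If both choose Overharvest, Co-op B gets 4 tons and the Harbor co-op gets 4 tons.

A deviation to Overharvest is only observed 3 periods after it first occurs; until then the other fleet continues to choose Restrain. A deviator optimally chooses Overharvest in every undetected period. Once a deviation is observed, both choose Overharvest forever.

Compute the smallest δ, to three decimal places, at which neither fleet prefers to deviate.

A deviator earns 45 for 3 periods, then 4 forever; cooperating earns 31 forever. Multiplying the IC by (1−δ):
31 ≥ 45(1−δ^3) + 4δ^3, so 41·δ^3 ≥ 14 and δ^3 ≥ 14/41.
δ ≥ (14/41)^(1/3) ≈ 0.699.

0.699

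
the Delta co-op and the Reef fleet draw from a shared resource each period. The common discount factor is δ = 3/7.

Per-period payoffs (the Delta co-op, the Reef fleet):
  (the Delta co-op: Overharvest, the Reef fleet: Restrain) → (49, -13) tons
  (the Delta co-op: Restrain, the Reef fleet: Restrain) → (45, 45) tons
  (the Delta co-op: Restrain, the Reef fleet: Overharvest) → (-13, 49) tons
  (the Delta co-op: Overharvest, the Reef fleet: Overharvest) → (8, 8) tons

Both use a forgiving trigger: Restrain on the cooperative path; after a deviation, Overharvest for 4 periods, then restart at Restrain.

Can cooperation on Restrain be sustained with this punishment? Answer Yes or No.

Comparing payoff streams over the 5 periods until play realigns: cooperate → 45(1+δ+…+δ^4); deviate → 49 + 8(δ+…+δ^4).
Cooperation is sustained iff (45−8)(δ+…+δ^4) ≥ 49−45.
δ+…+δ^4 = 3/7·(1−(3/7)^4)/(1−3/7) = 0.7247, and (49−45)/(45−8) = 0.1081.
0.7247 ≥ 0.1081, so cooperation is sustainable.

Yes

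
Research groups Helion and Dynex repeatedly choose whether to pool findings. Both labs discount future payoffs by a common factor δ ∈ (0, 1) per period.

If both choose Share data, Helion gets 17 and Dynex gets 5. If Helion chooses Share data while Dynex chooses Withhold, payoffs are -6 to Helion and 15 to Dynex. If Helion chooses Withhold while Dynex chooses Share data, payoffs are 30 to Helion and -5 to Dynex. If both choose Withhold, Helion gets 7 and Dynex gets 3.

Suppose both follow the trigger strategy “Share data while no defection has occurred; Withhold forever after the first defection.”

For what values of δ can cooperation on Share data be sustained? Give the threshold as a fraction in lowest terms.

Helion: cooperation gives 17 each period; deviation gives 30 once then 7 forever.
  17/(1−δ) ≥ 30 + 7δ/(1−δ) ⇒ δ ≥ 13/23.
Dynex: cooperation gives 5 each period; deviation gives 15 once then 3 forever.
  δ ≥ 10/12 = 5/6.
Both must hold, so the binding constraint is Dynex's: δ ≥ 5/6.

5/6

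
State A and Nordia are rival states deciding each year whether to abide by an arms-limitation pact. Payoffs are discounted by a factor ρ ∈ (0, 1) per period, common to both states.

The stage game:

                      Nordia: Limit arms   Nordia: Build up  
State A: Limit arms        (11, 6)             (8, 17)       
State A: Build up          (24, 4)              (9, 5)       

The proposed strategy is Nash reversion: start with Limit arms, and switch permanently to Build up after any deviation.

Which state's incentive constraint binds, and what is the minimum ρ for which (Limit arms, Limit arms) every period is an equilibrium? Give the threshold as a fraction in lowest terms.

State A's threshold: (24−11)/(24−9) = 13/15.
Nordia's threshold: (17−6)/(17−5) = 11/12.
13/15 < 11/12, so Nordia binds and ρ* = 11/12.

Nordia; ρ ≥ 11/12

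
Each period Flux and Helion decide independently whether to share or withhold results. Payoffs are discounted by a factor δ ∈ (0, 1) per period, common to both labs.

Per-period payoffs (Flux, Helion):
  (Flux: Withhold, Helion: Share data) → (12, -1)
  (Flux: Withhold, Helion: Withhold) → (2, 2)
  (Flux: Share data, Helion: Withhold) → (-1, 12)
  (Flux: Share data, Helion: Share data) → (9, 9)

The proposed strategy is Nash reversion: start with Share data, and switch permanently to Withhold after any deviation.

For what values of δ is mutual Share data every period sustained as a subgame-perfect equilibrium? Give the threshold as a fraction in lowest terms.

3/10

9/(1−δ) ≥ 12 + 2δ/(1−δ)
9 ≥ 12 − 10δ
δ ≥ 3/10.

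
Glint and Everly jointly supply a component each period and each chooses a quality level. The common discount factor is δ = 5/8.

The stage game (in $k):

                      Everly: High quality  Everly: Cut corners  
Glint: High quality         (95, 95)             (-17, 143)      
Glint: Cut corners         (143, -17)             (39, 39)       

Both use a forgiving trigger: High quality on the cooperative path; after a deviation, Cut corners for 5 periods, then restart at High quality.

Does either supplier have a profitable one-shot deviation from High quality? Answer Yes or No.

IC: δ+…+δ^5 ≥ (143−95)/(95−39) = 6/7.
At δ = 5/8: partial sum = 1.5077 ≥ 0.8571. Cooperation sustainable.

No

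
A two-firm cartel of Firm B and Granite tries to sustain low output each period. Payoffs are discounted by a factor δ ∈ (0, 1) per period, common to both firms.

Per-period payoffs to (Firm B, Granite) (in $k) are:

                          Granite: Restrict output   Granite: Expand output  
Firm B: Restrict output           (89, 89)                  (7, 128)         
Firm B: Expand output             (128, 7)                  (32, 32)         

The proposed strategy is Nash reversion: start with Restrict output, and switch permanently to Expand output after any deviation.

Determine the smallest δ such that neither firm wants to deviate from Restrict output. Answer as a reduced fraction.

Under grim trigger the critical discount factor is (T−C)/(T−P) with T = 128, C = 89, P = 32.
δ* = (128−89)/(128−32) = 39/96 = 13/32.

13/32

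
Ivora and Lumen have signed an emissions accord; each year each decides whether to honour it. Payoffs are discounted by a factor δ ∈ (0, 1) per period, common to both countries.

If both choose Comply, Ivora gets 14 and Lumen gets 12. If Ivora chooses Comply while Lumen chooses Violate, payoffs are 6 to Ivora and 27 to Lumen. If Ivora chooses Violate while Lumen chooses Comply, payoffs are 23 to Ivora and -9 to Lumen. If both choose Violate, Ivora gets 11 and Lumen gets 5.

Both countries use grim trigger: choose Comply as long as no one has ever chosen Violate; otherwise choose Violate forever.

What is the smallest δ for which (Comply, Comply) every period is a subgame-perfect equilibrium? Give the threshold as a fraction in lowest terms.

For Ivora: deviation gain 23−14 = 9, per-period punishment loss 14−11 = 3. IC gives δ ≥ 9/12 = 3/4.
For Lumen: gain 15, loss 7 per period, so δ ≥ 15/22.
The tighter constraint is Ivora's, so cooperation needs δ ≥ 3/4.

3/4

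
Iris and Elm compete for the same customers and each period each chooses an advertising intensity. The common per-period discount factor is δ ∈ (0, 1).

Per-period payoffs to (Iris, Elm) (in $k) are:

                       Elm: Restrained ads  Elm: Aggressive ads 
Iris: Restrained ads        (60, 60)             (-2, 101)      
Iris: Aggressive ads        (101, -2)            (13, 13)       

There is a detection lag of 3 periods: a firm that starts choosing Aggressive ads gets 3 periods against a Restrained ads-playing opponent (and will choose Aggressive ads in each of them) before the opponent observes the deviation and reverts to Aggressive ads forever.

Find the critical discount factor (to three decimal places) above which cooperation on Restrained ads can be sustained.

0.775

The best deviation is to choose Aggressive ads for all 3 undetected periods, earning 101 each, then 13 forever once detected.
Deviation value: 101(1−δ^3)/(1−δ) + 13δ^3/(1−δ); cooperation value: 60/(1−δ).
IC: 60 ≥ 101(1−δ^3) + 13δ^3 = 101 − 88δ^3.
So δ^3 ≥ 41/88, giving δ ≥ (41/88)^(1/3) ≈ 0.775.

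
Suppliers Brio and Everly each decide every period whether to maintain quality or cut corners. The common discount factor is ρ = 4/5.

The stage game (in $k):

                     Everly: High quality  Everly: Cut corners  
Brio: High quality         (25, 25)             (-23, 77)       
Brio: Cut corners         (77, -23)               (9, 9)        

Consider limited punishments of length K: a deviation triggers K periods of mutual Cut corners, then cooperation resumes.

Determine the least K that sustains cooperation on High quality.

Need Σ_{k=1}^{K} ρ^k ≥ (77−25)/(25−9) = 3.2500 at ρ = 4/5.
At K = 7 the sum is 3.1611 < 3.2500; at K = 8 it is 3.3289 ≥ 3.2500.
So the minimum punishment length is K = 8.

8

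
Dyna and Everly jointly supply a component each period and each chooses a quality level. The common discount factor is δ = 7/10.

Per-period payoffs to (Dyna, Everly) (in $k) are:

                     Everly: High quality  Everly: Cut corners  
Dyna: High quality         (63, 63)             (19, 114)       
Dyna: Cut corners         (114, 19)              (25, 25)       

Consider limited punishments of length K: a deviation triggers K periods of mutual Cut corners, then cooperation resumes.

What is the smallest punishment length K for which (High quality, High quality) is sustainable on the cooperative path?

3

No profitable deviation requires (63−25)(δ+…+δ^K) ≥ 114−63, i.e. δ+…+δ^K ≥ 51/38 ≈ 1.3421.
With δ = 7/10, the partial sums are K=1: 0.7000, K=2: 1.1900, K=3: 1.5330.
K = 3 is the first length at which the sum reaches 1.3421.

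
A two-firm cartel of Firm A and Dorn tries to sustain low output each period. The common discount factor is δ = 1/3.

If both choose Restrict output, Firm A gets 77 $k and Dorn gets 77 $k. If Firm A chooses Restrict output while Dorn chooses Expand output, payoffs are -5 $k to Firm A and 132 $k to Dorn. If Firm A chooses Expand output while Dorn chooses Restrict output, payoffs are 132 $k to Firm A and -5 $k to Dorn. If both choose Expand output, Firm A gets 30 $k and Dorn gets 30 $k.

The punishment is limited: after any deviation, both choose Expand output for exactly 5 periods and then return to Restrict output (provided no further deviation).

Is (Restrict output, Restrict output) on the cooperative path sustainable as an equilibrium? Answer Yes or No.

IC: δ+…+δ^5 ≥ (132−77)/(77−30) = 55/47.
At δ = 1/3: partial sum = 0.4979 < 1.1702. Cooperation not sustainable.

No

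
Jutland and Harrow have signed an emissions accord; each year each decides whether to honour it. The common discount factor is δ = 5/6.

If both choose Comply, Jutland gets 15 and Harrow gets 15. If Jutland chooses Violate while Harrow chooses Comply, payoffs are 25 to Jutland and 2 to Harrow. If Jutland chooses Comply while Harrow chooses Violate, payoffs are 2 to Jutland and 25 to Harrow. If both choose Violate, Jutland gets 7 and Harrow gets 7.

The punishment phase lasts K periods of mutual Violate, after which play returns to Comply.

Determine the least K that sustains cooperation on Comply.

No profitable deviation requires (15−7)(δ+…+δ^K) ≥ 25−15, i.e. δ+…+δ^K ≥ 5/4 ≈ 1.2500.
With δ = 5/6, the partial sums are K=1: 0.8333, K=2: 1.5278.
K = 2 is the first length at which the sum reaches 1.2500.

2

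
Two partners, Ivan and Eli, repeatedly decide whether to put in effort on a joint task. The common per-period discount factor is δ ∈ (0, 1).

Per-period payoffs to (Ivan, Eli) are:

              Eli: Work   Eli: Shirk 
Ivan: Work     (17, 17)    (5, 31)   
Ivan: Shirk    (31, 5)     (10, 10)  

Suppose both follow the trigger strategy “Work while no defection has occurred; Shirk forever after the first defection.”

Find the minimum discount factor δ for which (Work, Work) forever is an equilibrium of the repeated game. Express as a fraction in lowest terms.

Under grim trigger the critical discount factor is (T−C)/(T−P) with T = 31, C = 17, P = 10.
δ* = (31−17)/(31−10) = 14/21 = 2/3.

2/3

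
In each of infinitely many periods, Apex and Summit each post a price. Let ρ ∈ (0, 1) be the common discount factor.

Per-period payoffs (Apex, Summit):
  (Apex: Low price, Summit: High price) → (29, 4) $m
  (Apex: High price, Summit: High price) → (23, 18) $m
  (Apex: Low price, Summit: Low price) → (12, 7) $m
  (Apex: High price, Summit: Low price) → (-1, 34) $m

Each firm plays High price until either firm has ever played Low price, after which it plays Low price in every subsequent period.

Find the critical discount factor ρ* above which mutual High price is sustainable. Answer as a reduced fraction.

Apex's threshold: (29−23)/(29−12) = 6/17.
Summit's threshold: (34−18)/(34−7) = 16/27.
6/17 < 16/27, so Summit binds and ρ* = 16/27.

16/27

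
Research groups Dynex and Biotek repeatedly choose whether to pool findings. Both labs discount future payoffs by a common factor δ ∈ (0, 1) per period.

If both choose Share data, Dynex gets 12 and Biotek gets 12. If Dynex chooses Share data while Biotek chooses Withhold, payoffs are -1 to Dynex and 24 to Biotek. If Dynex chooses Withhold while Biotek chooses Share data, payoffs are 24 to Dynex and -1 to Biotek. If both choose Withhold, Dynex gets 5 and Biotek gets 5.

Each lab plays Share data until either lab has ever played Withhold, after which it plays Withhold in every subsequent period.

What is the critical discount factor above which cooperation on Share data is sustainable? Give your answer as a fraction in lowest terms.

12/19

One-period gain from deviating is 24 − 12 = 12. The loss is 12 − 5 = 7 in every subsequent period, with present value 7·δ/(1−δ).
Deviation is unprofitable when 7·δ/(1−δ) ≥ 12, i.e. δ/(1−δ) ≥ 12/7.
Equivalently δ ≥ 12/(12+7) = 12/19.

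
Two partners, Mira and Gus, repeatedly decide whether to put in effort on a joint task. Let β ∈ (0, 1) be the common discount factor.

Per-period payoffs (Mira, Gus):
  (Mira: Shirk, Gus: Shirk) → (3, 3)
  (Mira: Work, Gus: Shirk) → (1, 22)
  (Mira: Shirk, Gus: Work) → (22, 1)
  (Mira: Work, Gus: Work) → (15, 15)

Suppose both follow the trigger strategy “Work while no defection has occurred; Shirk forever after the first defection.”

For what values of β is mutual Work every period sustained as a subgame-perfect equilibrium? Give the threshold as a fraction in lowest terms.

7/19

Cooperation forever yields 15 each period: 15/(1−β).
Deviating yields 22 once, then 3 forever: 22 + 3β/(1−β).
No profitable deviation requires 15/(1−β) ≥ 22 + 3β/(1−β).
Multiplying by (1−β): 15 ≥ 22(1−β) + 3β = 22 − 19β.
So 19β ≥ 7, i.e. β ≥ 7/19.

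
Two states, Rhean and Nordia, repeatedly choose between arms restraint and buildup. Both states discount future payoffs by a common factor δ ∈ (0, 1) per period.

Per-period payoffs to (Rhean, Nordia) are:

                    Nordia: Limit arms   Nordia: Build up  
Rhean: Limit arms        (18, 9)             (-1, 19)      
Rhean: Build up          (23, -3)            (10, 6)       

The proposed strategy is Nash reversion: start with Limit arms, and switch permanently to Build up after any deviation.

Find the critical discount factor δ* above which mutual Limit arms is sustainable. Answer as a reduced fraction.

10/13

Rhean: cooperation gives 18 each period; deviation gives 23 once then 10 forever.
  18/(1−δ) ≥ 23 + 10δ/(1−δ) ⇒ δ ≥ 5/13.
Nordia: cooperation gives 9 each period; deviation gives 19 once then 6 forever.
  δ ≥ 10/13.
Both must hold, so the binding constraint is Nordia's: δ ≥ 10/13.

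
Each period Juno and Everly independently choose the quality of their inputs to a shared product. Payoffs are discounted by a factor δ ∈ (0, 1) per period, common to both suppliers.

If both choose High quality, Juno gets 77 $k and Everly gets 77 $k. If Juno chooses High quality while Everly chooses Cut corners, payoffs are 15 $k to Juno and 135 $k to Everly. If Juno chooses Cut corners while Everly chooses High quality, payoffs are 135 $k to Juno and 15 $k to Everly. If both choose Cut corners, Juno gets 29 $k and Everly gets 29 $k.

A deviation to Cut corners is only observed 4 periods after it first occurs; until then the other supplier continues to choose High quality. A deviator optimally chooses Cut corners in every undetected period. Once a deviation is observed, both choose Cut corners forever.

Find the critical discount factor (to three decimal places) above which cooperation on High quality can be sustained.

Deviating for the 4 undetected periods gains 135−77 = 58 per period over cooperation, then loses 77−29 = 48 per period forever once punishment starts.
Gain: 58(1 + δ + … + δ^3); loss: 48·δ^4/(1−δ).
No profitable deviation ⇔ 58(1−δ^4) ≤ 48·δ^4, i.e. δ^4 ≥ 58/(58+48) = 29/53.
Hence δ ≥ (29/53)^(1/4) ≈ 0.860.

0.860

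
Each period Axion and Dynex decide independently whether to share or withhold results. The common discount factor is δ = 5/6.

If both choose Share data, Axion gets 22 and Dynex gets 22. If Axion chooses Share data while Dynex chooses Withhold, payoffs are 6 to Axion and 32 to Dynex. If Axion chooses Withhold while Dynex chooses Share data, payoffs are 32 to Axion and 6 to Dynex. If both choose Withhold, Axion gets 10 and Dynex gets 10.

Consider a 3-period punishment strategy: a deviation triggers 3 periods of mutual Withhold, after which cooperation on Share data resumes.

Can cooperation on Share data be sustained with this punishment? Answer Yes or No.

Yes

IC: δ+…+δ^3 ≥ (32−22)/(22−10) = 5/6.
At δ = 5/6: partial sum = 2.1065 ≥ 0.8333. Cooperation sustainable.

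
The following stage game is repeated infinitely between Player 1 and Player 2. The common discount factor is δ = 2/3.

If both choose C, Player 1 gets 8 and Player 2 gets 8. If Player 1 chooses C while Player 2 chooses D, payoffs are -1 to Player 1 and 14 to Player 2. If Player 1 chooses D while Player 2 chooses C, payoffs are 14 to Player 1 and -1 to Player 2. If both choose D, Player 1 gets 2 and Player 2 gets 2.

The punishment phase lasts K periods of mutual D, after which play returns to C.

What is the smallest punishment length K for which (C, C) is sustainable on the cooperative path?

2

IC: δ(1−δ^K)/(1−δ) ≥ (14−8)/(8−2) = 1.
With δ = 2/3: need 1 − δ^K ≥ 1·(1−2/3)/(2/3), i.e. δ^K ≤ 0.5000.
Since (2/3)^1 = 0.6667 and (2/3)^2 = 0.4444, the smallest such K is 2.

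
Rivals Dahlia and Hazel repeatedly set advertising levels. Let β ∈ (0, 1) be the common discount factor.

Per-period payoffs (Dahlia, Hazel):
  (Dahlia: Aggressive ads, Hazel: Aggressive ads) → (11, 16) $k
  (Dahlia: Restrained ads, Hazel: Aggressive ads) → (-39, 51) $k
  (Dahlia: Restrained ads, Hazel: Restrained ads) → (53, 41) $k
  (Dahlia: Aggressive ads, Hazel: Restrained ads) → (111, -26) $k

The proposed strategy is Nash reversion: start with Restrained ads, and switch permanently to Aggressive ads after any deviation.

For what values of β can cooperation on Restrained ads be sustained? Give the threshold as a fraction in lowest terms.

Dahlia: cooperation gives 53 each period; deviation gives 111 once then 11 forever.
  53/(1−β) ≥ 111 + 11β/(1−β) ⇒ β ≥ 58/100 = 29/50.
Hazel: cooperation gives 41 each period; deviation gives 51 once then 16 forever.
  β ≥ 10/35 = 2/7.
Both must hold, so the binding constraint is Dahlia's: β ≥ 29/50.

29/50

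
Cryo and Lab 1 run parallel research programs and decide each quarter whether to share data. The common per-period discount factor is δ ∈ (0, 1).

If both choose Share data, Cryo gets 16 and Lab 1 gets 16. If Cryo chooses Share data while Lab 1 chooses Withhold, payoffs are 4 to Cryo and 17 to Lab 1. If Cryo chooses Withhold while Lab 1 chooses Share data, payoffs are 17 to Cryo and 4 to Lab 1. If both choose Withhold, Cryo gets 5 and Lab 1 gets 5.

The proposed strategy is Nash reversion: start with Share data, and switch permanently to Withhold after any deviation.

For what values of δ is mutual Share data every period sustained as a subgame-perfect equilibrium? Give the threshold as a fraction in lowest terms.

1/12

16/(1−δ) ≥ 17 + 5δ/(1−δ)
16 ≥ 17 − 12δ
δ ≥ 1/12.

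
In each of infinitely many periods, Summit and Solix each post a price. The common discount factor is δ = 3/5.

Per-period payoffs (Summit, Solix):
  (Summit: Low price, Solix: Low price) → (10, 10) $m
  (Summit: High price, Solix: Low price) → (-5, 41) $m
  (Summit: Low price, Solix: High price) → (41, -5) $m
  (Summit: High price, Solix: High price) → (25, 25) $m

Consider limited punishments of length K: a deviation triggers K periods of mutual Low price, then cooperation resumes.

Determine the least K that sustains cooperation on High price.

3

Need Σ_{k=1}^{K} δ^k ≥ (41−25)/(25−10) = 1.0667 at δ = 3/5.
At K = 2 the sum is 0.9600 < 1.0667; at K = 3 it is 1.1760 ≥ 1.0667.
So the minimum punishment length is K = 3.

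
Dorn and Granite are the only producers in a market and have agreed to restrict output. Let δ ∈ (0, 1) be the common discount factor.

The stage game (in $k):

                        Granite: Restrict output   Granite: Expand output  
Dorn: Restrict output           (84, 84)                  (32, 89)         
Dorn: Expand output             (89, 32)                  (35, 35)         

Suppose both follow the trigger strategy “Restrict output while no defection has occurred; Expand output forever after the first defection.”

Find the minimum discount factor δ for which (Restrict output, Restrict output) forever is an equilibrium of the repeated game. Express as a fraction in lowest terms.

5/54

One-period gain from deviating is 89 − 84 = 5. The loss is 84 − 35 = 49 in every subsequent period, with present value 49·δ/(1−δ).
Deviation is unprofitable when 49·δ/(1−δ) ≥ 5, i.e. δ/(1−δ) ≥ 5/49.
Equivalently δ ≥ 5/(5+49) = 5/54.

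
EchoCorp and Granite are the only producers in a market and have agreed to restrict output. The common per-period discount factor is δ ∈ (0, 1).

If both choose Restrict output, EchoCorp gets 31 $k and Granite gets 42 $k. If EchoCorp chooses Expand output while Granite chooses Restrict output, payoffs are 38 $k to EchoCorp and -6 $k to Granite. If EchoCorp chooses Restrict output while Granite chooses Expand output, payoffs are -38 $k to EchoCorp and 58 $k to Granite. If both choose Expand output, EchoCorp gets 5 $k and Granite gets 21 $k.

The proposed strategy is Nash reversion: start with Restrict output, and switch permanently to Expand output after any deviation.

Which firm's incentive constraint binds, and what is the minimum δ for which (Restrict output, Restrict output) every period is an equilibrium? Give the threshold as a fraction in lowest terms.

Granite; δ ≥ 16/37

EchoCorp's threshold: (38−31)/(38−5) = 7/33.
Granite's threshold: (58−42)/(58−21) = 16/37.
7/33 < 16/37, so Granite binds and δ* = 16/37.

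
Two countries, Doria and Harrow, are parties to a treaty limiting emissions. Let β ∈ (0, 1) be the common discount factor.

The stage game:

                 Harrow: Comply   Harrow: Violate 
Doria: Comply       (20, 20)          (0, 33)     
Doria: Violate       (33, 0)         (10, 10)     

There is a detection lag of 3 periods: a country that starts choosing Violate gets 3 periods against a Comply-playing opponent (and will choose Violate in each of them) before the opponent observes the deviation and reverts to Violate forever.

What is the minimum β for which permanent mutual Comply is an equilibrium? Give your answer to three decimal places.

0.827

Deviating for the 3 undetected periods gains 33−20 = 13 per period over cooperation, then loses 20−10 = 10 per period forever once punishment starts.
Gain: 13(1 + β + … + β^2); loss: 10·β^3/(1−β).
No profitable deviation ⇔ 13(1−β^3) ≤ 10·β^3, i.e. β^3 ≥ 13/(13+10) = 13/23.
Hence β ≥ (13/23)^(1/3) ≈ 0.827.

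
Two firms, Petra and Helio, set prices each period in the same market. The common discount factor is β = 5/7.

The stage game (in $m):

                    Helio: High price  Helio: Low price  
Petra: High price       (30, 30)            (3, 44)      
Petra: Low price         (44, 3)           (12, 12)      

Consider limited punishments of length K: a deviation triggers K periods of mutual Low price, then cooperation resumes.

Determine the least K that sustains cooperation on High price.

2

IC: β(1−β^K)/(1−β) ≥ (44−30)/(30−12) = 7/9.
With β = 5/7: need 1 − β^K ≥ 7/9·(1−5/7)/(5/7), i.e. β^K ≤ 0.6889.
Since (5/7)^1 = 0.7143 and (5/7)^2 = 0.5102, the smallest such K is 2.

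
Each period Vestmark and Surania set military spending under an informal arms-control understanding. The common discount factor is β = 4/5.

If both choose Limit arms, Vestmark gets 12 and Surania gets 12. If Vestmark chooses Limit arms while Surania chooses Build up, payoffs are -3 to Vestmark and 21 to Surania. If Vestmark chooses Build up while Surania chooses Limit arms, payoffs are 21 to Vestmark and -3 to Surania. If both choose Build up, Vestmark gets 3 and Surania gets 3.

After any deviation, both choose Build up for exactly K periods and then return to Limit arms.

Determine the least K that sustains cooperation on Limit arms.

Need Σ_{k=1}^{K} β^k ≥ (21−12)/(12−3) = 1.0000 at β = 4/5.
At K = 1 the sum is 0.8000 < 1.0000; at K = 2 it is 1.4400 ≥ 1.0000.
So the minimum punishment length is K = 2.

2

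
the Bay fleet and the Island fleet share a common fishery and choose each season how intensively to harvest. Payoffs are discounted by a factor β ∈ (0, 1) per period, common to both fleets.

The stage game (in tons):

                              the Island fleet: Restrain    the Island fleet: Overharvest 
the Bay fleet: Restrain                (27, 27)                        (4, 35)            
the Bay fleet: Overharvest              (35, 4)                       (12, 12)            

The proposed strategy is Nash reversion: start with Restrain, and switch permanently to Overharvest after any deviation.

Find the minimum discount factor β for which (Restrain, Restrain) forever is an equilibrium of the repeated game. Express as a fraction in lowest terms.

8/23

27/(1−β) ≥ 35 + 12β/(1−β)
27 ≥ 35 − 23β
β ≥ 8/23.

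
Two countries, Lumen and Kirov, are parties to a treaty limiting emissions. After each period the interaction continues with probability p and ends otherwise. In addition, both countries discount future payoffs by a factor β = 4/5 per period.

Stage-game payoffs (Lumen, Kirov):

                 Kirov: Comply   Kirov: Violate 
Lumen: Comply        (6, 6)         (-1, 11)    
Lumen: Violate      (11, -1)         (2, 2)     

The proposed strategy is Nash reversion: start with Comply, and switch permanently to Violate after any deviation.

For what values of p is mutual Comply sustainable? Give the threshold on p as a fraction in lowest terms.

25/36

Expected continuation weight on next period's payoff is β·p = 4/5·p, which plays the role of the discount factor.
Cooperation requires 4/5·p ≥ (11−6)/(11−2) = 5/9, hence p ≥ 25/36.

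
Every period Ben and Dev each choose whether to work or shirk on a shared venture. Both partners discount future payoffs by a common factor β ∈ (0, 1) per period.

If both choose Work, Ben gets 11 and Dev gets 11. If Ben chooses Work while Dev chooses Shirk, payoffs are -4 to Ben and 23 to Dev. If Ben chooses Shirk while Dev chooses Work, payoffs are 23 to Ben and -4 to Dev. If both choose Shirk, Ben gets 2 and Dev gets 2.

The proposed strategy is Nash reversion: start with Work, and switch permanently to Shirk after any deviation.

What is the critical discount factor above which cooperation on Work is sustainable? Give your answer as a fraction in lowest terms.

Cooperation forever yields 11 each period: 11/(1−β).
Deviating yields 23 once, then 2 forever: 23 + 2β/(1−β).
No profitable deviation requires 11/(1−β) ≥ 23 + 2β/(1−β).
Multiplying by (1−β): 11 ≥ 23(1−β) + 2β = 23 − 21β.
So 21β ≥ 12, i.e. β ≥ 12/21 = 4/7.

4/7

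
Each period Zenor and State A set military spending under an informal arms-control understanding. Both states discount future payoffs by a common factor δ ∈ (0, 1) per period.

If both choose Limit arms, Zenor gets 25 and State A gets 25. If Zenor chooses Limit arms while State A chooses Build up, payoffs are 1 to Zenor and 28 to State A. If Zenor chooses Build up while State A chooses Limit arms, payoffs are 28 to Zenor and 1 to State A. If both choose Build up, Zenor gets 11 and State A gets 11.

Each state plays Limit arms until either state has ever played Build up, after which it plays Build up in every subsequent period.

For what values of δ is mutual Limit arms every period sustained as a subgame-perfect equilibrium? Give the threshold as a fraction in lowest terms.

3/17

Under grim trigger the critical discount factor is (T−C)/(T−P) with T = 28, C = 25, P = 11.
δ* = (28−25)/(28−11) = 3/17.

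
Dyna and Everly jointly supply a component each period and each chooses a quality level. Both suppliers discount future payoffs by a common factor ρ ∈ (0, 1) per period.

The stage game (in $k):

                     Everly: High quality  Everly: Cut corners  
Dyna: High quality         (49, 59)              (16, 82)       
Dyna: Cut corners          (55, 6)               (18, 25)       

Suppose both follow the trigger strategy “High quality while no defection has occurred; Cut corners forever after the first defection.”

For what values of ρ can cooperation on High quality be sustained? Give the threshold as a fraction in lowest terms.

23/57

For Dyna: deviation gain 55−49 = 6, per-period punishment loss 49−18 = 31. IC gives ρ ≥ 6/37.
For Everly: gain 23, loss 34 per period, so ρ ≥ 23/57.
The tighter constraint is Everly's, so cooperation needs ρ ≥ 23/57.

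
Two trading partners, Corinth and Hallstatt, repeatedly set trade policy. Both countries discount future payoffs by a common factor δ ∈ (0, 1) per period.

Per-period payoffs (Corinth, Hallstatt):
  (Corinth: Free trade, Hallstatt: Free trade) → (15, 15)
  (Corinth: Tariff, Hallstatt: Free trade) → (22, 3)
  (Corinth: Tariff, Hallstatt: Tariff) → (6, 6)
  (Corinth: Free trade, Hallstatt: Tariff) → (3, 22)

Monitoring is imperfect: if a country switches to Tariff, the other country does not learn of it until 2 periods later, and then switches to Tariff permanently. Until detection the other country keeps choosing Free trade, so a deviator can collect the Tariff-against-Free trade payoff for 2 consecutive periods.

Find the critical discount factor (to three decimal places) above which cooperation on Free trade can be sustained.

0.661

A deviator earns 22 for 2 periods, then 6 forever; cooperating earns 15 forever. Multiplying the IC by (1−δ):
15 ≥ 22(1−δ^2) + 6δ^2, so 16·δ^2 ≥ 7 and δ^2 ≥ 7/16.
δ ≥ (7/16)^(1/2) ≈ 0.661.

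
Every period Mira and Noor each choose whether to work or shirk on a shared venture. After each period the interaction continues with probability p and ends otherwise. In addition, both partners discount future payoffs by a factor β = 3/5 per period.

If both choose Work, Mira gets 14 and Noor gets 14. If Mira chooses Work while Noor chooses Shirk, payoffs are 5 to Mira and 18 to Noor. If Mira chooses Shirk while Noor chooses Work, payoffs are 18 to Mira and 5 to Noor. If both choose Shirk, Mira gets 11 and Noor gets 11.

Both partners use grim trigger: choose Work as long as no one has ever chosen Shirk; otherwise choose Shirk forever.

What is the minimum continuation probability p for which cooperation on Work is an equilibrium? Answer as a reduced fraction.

20/21

Expected continuation weight on next period's payoff is β·p = 3/5·p, which plays the role of the discount factor.
Cooperation requires 3/5·p ≥ (18−14)/(18−11) = 4/7, hence p ≥ 20/21.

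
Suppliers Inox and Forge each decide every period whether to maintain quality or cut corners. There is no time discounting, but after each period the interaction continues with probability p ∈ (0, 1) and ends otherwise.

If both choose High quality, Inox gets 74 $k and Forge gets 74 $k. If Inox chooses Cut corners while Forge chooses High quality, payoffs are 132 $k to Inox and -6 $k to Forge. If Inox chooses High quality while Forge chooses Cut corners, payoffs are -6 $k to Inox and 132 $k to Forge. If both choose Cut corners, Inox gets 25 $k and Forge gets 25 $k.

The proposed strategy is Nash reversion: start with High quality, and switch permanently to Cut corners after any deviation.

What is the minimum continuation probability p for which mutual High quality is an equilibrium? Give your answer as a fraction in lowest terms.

58/107

With no time discounting, the continuation probability p plays the role of the discount factor.
Grim-trigger IC: 74/(1−p) ≥ 132 + 25p/(1−p) ⇒ p ≥ (132−74)/(132−25) = 58/107.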